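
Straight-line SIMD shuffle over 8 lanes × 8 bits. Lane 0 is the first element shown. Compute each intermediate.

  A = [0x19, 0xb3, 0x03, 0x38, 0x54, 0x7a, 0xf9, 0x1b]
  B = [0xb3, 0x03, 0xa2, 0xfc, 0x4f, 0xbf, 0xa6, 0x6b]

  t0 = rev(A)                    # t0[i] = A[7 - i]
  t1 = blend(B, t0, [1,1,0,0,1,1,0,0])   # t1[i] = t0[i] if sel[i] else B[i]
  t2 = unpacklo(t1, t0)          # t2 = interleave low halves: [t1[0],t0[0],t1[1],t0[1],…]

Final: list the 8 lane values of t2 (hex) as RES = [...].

t0 = [0x1b, 0xf9, 0x7a, 0x54, 0x38, 0x03, 0xb3, 0x19]
t1 = [0x1b, 0xf9, 0xa2, 0xfc, 0x38, 0x03, 0xa6, 0x6b]
t2 = [0x1b, 0x1b, 0xf9, 0xf9, 0xa2, 0x7a, 0xfc, 0x54]

RES = [0x1b, 0x1b, 0xf9, 0xf9, 0xa2, 0x7a, 0xfc, 0x54]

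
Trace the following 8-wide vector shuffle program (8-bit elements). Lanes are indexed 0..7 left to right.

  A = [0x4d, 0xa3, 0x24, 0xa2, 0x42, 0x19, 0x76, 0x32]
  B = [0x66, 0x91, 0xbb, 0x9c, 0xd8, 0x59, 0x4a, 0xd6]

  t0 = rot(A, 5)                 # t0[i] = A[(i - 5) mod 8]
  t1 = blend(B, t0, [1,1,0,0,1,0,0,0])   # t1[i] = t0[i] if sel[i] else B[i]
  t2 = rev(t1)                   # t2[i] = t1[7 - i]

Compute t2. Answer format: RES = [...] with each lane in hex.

  t0: a2 42 19 76 32 4d a3 24
  t1: a2 42 bb 9c 32 59 4a d6
  t2: d6 4a 59 32 9c bb 42 a2

RES = [ 0xd6  0x4a  0x59  0x32  0x9c  0xbb  0x42  0xa2 ]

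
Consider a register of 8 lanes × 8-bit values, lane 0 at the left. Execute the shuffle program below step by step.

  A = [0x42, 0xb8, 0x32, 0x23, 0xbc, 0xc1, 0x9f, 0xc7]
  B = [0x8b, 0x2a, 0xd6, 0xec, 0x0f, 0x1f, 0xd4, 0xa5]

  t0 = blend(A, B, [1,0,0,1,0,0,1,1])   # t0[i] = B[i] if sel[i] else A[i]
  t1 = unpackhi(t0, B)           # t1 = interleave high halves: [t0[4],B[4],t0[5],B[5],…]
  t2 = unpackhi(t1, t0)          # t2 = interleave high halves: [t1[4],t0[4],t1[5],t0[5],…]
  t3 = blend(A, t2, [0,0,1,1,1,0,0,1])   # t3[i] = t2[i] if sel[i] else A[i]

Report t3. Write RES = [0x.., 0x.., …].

RES = [ 0x42  0xb8  0xd4  0xc1  0xa5  0xc1  0x9f  0xa5 ]

t0 = [0x8b, 0xb8, 0x32, 0xec, 0xbc, 0xc1, 0xd4, 0xa5]
t1 = [0xbc, 0x0f, 0xc1, 0x1f, 0xd4, 0xd4, 0xa5, 0xa5]
t2 = [0xd4, 0xbc, 0xd4, 0xc1, 0xa5, 0xd4, 0xa5, 0xa5]
t3 = [0x42, 0xb8, 0xd4, 0xc1, 0xa5, 0xc1, 0x9f, 0xa5]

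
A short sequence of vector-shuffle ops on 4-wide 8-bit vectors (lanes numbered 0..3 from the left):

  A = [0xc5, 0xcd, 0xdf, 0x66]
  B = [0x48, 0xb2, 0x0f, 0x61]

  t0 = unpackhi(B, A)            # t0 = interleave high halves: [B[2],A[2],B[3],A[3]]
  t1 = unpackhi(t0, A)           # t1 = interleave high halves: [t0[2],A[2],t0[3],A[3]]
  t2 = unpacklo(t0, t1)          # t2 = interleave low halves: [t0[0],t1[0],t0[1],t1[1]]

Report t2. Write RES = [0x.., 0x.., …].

RES = [0x0f, 0x61, 0xdf, 0xdf]

  t0: 0f df 61 66
  t1: 61 df 66 66
  t2: 0f 61 df df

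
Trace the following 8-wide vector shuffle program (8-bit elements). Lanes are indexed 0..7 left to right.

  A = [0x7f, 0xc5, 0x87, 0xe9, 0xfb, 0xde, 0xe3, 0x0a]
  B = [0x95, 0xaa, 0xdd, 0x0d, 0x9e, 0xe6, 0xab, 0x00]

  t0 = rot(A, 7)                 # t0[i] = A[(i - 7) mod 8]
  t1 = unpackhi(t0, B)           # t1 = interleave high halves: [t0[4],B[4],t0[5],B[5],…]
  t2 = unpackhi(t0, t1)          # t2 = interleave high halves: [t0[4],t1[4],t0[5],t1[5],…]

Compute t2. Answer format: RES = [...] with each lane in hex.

RES = [0xde, 0x0a, 0xe3, 0xab, 0x0a, 0x7f, 0x7f, 0x00]

t0 = [0xc5, 0x87, 0xe9, 0xfb, 0xde, 0xe3, 0x0a, 0x7f]
t1 = [0xde, 0x9e, 0xe3, 0xe6, 0x0a, 0xab, 0x7f, 0x00]
t2 = [0xde, 0x0a, 0xe3, 0xab, 0x0a, 0x7f, 0x7f, 0x00]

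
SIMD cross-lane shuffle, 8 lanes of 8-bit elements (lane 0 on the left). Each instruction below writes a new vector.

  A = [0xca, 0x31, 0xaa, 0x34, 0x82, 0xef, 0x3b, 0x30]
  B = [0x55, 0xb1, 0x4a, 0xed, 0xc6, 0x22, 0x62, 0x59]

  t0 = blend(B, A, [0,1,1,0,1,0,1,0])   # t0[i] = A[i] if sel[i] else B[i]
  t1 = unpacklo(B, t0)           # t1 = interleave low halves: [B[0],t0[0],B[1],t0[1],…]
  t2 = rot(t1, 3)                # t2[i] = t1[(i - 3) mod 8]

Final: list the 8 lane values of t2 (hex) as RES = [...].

RES = [0xaa, 0xed, 0xed, 0x55, 0x55, 0xb1, 0x31, 0x4a]

→ t0 |55|31|aa|ed|82|22|3b|59|
→ t1 |55|55|b1|31|4a|aa|ed|ed|
→ t2 |aa|ed|ed|55|55|b1|31|4a|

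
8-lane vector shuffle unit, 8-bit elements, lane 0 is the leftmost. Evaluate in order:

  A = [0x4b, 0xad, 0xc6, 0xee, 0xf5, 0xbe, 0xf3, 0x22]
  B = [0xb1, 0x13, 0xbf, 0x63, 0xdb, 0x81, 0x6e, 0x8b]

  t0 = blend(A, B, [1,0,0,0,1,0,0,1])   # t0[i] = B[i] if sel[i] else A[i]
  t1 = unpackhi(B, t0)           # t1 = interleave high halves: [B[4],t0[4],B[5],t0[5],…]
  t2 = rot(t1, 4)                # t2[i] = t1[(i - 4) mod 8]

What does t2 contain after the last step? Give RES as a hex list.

RES = [ 0x6e  0xf3  0x8b  0x8b  0xdb  0xdb  0x81  0xbe ]

t0 = [0xb1, 0xad, 0xc6, 0xee, 0xdb, 0xbe, 0xf3, 0x8b]
t1 = [0xdb, 0xdb, 0x81, 0xbe, 0x6e, 0xf3, 0x8b, 0x8b]
t2 = [0x6e, 0xf3, 0x8b, 0x8b, 0xdb, 0xdb, 0x81, 0xbe]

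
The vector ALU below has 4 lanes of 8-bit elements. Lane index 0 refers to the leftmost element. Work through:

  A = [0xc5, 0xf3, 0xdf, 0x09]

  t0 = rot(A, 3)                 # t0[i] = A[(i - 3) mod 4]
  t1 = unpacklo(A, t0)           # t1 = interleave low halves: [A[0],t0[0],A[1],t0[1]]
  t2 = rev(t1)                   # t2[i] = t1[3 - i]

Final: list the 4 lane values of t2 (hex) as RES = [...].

RES = [0xdf, 0xf3, 0xf3, 0xc5]

→ t0 |f3|df|09|c5|
→ t1 |c5|f3|f3|df|
→ t2 |df|f3|f3|c5|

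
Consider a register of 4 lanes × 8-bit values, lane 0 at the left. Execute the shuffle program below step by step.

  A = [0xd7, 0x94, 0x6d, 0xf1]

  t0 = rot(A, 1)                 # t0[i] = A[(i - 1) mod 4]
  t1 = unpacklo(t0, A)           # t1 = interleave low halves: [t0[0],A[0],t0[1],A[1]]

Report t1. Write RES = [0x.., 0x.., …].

  t0: f1 d7 94 6d
  t1: f1 d7 d7 94

RES = [0xf1, 0xd7, 0xd7, 0x94]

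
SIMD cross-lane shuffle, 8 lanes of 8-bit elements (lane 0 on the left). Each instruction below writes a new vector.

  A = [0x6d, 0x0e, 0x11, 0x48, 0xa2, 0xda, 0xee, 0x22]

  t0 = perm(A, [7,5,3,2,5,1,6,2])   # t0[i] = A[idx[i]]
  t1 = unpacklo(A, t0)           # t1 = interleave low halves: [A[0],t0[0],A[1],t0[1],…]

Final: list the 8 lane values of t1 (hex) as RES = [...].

t0 = [0x22, 0xda, 0x48, 0x11, 0xda, 0x0e, 0xee, 0x11]
t1 = [0x6d, 0x22, 0x0e, 0xda, 0x11, 0x48, 0x48, 0x11]

RES = [0x6d, 0x22, 0x0e, 0xda, 0x11, 0x48, 0x48, 0x11]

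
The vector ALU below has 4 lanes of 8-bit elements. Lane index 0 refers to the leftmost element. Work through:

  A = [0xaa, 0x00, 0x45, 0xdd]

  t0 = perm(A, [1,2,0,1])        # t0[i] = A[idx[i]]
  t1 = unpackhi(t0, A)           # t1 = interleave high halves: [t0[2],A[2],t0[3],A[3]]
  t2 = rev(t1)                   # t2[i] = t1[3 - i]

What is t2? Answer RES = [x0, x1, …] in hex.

RES = [0xdd, 0x00, 0x45, 0xaa]

  t0: 00 45 aa 00
  t1: aa 45 00 dd
  t2: dd 00 45 aa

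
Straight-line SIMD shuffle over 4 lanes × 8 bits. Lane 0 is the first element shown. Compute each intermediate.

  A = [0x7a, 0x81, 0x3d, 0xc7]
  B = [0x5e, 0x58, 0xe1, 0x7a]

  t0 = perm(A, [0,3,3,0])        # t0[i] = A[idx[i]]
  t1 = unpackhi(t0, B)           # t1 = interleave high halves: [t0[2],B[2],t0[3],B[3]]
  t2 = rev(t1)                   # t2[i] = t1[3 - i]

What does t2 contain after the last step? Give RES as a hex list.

RES = [0x7a, 0x7a, 0xe1, 0xc7]

t0 = [0x7a, 0xc7, 0xc7, 0x7a]
t1 = [0xc7, 0xe1, 0x7a, 0x7a]
t2 = [0x7a, 0x7a, 0xe1, 0xc7]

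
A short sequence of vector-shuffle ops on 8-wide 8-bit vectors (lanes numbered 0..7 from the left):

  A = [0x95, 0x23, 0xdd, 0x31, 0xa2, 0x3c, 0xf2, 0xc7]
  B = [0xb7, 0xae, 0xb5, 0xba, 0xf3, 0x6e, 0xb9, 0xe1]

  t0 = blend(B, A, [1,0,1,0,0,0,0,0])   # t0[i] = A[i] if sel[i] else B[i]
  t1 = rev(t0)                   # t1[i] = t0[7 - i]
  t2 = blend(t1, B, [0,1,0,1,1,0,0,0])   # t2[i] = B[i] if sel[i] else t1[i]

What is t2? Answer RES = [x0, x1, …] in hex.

RES = [0xe1, 0xae, 0x6e, 0xba, 0xf3, 0xdd, 0xae, 0x95]

→ t0 |95|ae|dd|ba|f3|6e|b9|e1|
→ t1 |e1|b9|6e|f3|ba|dd|ae|95|
→ t2 |e1|ae|6e|ba|f3|dd|ae|95|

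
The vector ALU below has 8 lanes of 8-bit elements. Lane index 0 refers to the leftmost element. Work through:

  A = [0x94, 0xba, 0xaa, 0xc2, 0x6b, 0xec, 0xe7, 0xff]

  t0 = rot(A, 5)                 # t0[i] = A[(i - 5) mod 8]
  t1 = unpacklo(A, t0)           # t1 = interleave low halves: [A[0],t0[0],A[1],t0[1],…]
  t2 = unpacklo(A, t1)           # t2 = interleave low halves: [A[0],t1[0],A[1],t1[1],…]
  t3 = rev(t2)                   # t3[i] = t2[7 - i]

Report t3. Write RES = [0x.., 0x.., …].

  t0: c2 6b ec e7 ff 94 ba aa
  t1: 94 c2 ba 6b aa ec c2 e7
  t2: 94 94 ba c2 aa ba c2 6b
  t3: 6b c2 ba aa c2 ba 94 94

RES = [0x6b, 0xc2, 0xba, 0xaa, 0xc2, 0xba, 0x94, 0x94]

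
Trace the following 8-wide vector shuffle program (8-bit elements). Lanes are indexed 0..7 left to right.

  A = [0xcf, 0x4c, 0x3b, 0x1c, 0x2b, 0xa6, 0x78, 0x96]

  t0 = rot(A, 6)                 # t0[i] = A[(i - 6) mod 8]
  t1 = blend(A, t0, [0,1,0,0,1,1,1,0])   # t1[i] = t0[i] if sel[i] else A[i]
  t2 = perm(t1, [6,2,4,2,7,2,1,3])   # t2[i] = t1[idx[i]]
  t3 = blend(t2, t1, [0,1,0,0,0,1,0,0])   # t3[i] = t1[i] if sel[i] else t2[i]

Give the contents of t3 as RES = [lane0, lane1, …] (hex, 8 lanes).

→ t0 |3b|1c|2b|a6|78|96|cf|4c|
→ t1 |cf|1c|3b|1c|78|96|cf|96|
→ t2 |cf|3b|78|3b|96|3b|1c|1c|
→ t3 |cf|1c|78|3b|96|96|1c|1c|

RES = [0xcf, 0x1c, 0x78, 0x3b, 0x96, 0x96, 0x1c, 0x1c]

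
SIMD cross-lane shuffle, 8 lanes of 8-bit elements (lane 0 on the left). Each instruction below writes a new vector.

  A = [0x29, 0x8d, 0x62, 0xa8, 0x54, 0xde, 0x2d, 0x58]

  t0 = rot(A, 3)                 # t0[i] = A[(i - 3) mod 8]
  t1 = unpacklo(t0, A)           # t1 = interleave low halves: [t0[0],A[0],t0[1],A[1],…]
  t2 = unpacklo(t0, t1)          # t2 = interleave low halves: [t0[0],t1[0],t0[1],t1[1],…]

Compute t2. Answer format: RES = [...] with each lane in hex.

RES = [0xde, 0xde, 0x2d, 0x29, 0x58, 0x2d, 0x29, 0x8d]

→ t0 |de|2d|58|29|8d|62|a8|54|
→ t1 |de|29|2d|8d|58|62|29|a8|
→ t2 |de|de|2d|29|58|2d|29|8d|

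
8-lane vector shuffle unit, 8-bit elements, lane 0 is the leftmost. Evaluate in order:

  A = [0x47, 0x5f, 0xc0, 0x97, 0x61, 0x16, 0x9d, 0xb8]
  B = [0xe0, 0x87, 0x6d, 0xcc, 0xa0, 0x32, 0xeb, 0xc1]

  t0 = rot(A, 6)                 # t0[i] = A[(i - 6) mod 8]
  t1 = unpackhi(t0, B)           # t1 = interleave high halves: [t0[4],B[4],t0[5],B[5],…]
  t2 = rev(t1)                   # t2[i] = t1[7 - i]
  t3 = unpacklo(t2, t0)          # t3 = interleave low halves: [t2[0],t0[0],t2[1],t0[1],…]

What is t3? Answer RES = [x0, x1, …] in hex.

  t0: c0 97 61 16 9d b8 47 5f
  t1: 9d a0 b8 32 47 eb 5f c1
  t2: c1 5f eb 47 32 b8 a0 9d
  t3: c1 c0 5f 97 eb 61 47 16

RES = [ 0xc1  0xc0  0x5f  0x97  0xeb  0x61  0x47  0x16 ]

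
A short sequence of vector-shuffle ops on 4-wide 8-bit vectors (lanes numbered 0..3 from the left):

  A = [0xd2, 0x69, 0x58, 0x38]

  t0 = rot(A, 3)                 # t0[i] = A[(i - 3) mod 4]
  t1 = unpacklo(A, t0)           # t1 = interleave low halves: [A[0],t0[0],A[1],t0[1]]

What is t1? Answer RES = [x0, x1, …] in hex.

RES = [0xd2, 0x69, 0x69, 0x58]

t0 = [0x69, 0x58, 0x38, 0xd2]
t1 = [0xd2, 0x69, 0x69, 0x58]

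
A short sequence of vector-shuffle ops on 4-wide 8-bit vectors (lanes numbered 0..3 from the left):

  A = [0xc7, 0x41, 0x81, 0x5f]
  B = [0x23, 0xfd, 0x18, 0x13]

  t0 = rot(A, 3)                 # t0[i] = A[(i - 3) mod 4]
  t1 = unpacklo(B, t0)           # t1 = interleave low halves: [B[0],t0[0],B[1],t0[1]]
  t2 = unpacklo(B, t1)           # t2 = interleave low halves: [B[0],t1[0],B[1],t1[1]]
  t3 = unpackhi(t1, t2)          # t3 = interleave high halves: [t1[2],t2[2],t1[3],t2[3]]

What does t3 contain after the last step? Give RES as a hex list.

t0 = [0x41, 0x81, 0x5f, 0xc7]
t1 = [0x23, 0x41, 0xfd, 0x81]
t2 = [0x23, 0x23, 0xfd, 0x41]
t3 = [0xfd, 0xfd, 0x81, 0x41]

RES = [ 0xfd  0xfd  0x81  0x41 ]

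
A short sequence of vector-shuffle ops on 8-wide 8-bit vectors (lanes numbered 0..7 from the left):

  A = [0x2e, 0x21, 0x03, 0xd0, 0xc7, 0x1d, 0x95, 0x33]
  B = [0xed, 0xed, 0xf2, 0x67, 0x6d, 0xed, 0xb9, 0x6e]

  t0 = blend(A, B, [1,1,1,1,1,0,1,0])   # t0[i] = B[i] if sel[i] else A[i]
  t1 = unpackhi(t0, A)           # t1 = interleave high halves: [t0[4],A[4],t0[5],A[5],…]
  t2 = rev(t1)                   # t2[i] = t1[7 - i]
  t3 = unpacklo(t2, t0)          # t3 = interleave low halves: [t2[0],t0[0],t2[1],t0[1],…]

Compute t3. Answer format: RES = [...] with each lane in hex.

t0 = [0xed, 0xed, 0xf2, 0x67, 0x6d, 0x1d, 0xb9, 0x33]
t1 = [0x6d, 0xc7, 0x1d, 0x1d, 0xb9, 0x95, 0x33, 0x33]
t2 = [0x33, 0x33, 0x95, 0xb9, 0x1d, 0x1d, 0xc7, 0x6d]
t3 = [0x33, 0xed, 0x33, 0xed, 0x95, 0xf2, 0xb9, 0x67]

RES = [ 0x33  0xed  0x33  0xed  0x95  0xf2  0xb9  0x67 ]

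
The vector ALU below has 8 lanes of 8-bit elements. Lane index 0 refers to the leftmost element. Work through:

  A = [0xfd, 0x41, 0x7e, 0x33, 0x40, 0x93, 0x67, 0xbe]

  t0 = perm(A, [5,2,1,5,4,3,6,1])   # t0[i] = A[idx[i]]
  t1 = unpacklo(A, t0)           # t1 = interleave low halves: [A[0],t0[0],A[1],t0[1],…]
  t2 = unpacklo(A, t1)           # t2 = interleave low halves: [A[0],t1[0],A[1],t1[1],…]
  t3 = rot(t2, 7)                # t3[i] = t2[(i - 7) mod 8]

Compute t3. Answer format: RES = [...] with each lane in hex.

t0 = [0x93, 0x7e, 0x41, 0x93, 0x40, 0x33, 0x67, 0x41]
t1 = [0xfd, 0x93, 0x41, 0x7e, 0x7e, 0x41, 0x33, 0x93]
t2 = [0xfd, 0xfd, 0x41, 0x93, 0x7e, 0x41, 0x33, 0x7e]
t3 = [0xfd, 0x41, 0x93, 0x7e, 0x41, 0x33, 0x7e, 0xfd]

RES = [ 0xfd  0x41  0x93  0x7e  0x41  0x33  0x7e  0xfd ]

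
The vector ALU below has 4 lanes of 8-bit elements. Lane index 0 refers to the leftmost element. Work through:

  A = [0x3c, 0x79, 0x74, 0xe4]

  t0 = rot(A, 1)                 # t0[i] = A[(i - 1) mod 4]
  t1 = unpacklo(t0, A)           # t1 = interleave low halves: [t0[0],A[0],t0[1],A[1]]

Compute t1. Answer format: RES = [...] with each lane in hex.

→ t0 |e4|3c|79|74|
→ t1 |e4|3c|3c|79|

RES = [0xe4, 0x3c, 0x3c, 0x79]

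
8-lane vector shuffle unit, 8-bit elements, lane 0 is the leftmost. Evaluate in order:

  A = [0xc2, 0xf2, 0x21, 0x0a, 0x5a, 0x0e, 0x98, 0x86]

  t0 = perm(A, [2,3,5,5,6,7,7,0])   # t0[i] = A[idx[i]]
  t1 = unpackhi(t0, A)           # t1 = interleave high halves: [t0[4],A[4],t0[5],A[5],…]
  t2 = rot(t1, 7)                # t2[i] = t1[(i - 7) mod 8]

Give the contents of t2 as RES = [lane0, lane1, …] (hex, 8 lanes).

RES = [ 0x5a  0x86  0x0e  0x86  0x98  0xc2  0x86  0x98 ]

  t0: 21 0a 0e 0e 98 86 86 c2
  t1: 98 5a 86 0e 86 98 c2 86
  t2: 5a 86 0e 86 98 c2 86 98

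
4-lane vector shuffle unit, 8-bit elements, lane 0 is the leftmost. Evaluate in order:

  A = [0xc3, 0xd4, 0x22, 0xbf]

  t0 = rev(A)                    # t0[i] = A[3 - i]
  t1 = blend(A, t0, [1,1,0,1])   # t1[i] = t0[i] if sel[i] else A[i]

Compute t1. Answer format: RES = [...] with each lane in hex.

t0 = [0xbf, 0x22, 0xd4, 0xc3]
t1 = [0xbf, 0x22, 0x22, 0xc3]

RES = [ 0xbf  0x22  0x22  0xc3 ]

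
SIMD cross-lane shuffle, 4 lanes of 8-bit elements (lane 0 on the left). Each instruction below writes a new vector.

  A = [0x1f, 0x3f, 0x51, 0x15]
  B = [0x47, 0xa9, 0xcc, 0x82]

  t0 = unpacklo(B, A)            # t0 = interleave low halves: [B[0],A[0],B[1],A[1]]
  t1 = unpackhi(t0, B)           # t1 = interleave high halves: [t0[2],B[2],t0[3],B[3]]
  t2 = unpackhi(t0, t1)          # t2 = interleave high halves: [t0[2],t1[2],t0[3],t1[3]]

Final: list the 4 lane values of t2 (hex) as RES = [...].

  t0: 47 1f a9 3f
  t1: a9 cc 3f 82
  t2: a9 3f 3f 82

RES = [ 0xa9  0x3f  0x3f  0x82 ]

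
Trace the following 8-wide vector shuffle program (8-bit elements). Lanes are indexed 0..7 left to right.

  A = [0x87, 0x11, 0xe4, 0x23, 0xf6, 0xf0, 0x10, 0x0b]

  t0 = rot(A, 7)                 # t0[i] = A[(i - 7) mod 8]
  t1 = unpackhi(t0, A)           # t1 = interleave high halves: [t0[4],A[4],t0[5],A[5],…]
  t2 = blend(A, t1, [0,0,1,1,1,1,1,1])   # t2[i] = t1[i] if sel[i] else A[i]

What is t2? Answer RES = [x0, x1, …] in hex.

t0 = [0x11, 0xe4, 0x23, 0xf6, 0xf0, 0x10, 0x0b, 0x87]
t1 = [0xf0, 0xf6, 0x10, 0xf0, 0x0b, 0x10, 0x87, 0x0b]
t2 = [0x87, 0x11, 0x10, 0xf0, 0x0b, 0x10, 0x87, 0x0b]

RES = [0x87, 0x11, 0x10, 0xf0, 0x0b, 0x10, 0x87, 0x0b]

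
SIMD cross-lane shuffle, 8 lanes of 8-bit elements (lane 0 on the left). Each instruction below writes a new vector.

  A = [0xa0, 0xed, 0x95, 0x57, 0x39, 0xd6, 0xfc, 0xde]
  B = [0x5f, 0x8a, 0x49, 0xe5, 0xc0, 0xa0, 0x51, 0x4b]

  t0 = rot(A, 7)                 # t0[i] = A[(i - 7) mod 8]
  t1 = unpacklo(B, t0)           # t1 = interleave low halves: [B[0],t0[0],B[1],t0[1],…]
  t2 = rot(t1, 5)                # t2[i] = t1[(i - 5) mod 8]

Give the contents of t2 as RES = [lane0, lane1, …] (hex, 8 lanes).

RES = [ 0x95  0x49  0x57  0xe5  0x39  0x5f  0xed  0x8a ]

t0 = [0xed, 0x95, 0x57, 0x39, 0xd6, 0xfc, 0xde, 0xa0]
t1 = [0x5f, 0xed, 0x8a, 0x95, 0x49, 0x57, 0xe5, 0x39]
t2 = [0x95, 0x49, 0x57, 0xe5, 0x39, 0x5f, 0xed, 0x8a]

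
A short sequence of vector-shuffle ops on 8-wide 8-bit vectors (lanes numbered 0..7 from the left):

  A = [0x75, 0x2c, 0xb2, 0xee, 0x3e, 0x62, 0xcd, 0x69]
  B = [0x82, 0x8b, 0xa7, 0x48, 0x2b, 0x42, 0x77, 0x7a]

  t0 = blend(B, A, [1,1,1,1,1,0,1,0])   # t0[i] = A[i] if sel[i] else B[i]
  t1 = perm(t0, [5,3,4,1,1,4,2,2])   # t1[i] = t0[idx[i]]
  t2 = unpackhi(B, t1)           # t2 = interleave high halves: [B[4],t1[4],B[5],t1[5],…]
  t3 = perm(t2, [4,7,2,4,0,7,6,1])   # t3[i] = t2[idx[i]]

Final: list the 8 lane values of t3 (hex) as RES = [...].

t0 = [0x75, 0x2c, 0xb2, 0xee, 0x3e, 0x42, 0xcd, 0x7a]
t1 = [0x42, 0xee, 0x3e, 0x2c, 0x2c, 0x3e, 0xb2, 0xb2]
t2 = [0x2b, 0x2c, 0x42, 0x3e, 0x77, 0xb2, 0x7a, 0xb2]
t3 = [0x77, 0xb2, 0x42, 0x77, 0x2b, 0xb2, 0x7a, 0x2c]

RES = [0x77, 0xb2, 0x42, 0x77, 0x2b, 0xb2, 0x7a, 0x2c]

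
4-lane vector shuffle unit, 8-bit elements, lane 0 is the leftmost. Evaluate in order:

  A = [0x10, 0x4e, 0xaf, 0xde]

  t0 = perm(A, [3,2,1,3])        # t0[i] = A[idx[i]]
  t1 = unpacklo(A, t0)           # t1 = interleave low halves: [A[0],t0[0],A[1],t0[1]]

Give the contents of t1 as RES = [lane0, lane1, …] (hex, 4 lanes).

→ t0 |de|af|4e|de|
→ t1 |10|de|4e|af|

RES = [ 0x10  0xde  0x4e  0xaf ]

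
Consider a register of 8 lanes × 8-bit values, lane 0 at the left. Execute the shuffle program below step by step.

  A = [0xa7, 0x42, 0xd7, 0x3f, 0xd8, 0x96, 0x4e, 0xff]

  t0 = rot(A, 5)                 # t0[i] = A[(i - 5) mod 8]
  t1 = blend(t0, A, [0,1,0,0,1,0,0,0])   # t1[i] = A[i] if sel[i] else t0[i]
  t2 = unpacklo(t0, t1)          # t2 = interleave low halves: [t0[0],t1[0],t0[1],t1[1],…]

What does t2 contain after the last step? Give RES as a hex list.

→ t0 |3f|d8|96|4e|ff|a7|42|d7|
→ t1 |3f|42|96|4e|d8|a7|42|d7|
→ t2 |3f|3f|d8|42|96|96|4e|4e|

RES = [0x3f, 0x3f, 0xd8, 0x42, 0x96, 0x96, 0x4e, 0x4e]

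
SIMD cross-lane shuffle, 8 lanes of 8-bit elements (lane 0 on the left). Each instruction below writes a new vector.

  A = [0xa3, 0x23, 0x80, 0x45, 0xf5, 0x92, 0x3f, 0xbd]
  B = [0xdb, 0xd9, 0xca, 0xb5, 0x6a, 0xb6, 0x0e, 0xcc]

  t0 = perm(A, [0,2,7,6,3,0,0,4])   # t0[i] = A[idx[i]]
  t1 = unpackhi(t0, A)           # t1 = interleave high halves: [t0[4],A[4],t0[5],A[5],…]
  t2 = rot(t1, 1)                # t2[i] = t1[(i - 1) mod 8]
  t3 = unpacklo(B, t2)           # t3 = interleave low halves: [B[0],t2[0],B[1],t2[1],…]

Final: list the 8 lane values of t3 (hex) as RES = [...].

RES = [ 0xdb  0xbd  0xd9  0x45  0xca  0xf5  0xb5  0xa3 ]

t0 = [0xa3, 0x80, 0xbd, 0x3f, 0x45, 0xa3, 0xa3, 0xf5]
t1 = [0x45, 0xf5, 0xa3, 0x92, 0xa3, 0x3f, 0xf5, 0xbd]
t2 = [0xbd, 0x45, 0xf5, 0xa3, 0x92, 0xa3, 0x3f, 0xf5]
t3 = [0xdb, 0xbd, 0xd9, 0x45, 0xca, 0xf5, 0xb5, 0xa3]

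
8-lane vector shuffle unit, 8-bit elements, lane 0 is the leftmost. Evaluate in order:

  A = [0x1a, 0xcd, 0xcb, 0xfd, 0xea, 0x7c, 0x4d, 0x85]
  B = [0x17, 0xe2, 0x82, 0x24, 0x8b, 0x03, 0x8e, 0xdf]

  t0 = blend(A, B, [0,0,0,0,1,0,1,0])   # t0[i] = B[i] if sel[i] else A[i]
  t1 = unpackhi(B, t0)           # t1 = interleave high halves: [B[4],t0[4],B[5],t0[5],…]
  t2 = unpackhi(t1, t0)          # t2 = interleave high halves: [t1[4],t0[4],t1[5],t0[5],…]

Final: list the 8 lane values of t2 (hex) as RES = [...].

RES = [0x8e, 0x8b, 0x8e, 0x7c, 0xdf, 0x8e, 0x85, 0x85]

t0 = [0x1a, 0xcd, 0xcb, 0xfd, 0x8b, 0x7c, 0x8e, 0x85]
t1 = [0x8b, 0x8b, 0x03, 0x7c, 0x8e, 0x8e, 0xdf, 0x85]
t2 = [0x8e, 0x8b, 0x8e, 0x7c, 0xdf, 0x8e, 0x85, 0x85]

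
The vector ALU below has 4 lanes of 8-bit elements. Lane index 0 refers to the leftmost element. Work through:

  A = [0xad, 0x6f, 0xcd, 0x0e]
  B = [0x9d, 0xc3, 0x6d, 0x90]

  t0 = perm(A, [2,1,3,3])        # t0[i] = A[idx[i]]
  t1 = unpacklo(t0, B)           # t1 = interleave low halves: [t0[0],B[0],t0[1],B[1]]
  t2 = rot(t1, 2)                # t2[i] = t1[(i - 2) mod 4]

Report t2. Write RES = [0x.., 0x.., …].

RES = [0x6f, 0xc3, 0xcd, 0x9d]

  t0: cd 6f 0e 0e
  t1: cd 9d 6f c3
  t2: 6f c3 cd 9d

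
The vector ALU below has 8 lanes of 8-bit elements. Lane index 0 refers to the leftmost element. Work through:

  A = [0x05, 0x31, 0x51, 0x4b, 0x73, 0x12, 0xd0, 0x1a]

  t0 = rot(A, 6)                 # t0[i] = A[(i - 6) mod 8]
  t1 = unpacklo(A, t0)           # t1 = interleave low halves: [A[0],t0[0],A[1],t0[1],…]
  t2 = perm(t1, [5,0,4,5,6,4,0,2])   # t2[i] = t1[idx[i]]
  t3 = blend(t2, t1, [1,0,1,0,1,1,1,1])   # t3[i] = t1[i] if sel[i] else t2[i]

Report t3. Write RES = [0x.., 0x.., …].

RES = [0x05, 0x05, 0x31, 0x73, 0x51, 0x73, 0x4b, 0x12]

t0 = [0x51, 0x4b, 0x73, 0x12, 0xd0, 0x1a, 0x05, 0x31]
t1 = [0x05, 0x51, 0x31, 0x4b, 0x51, 0x73, 0x4b, 0x12]
t2 = [0x73, 0x05, 0x51, 0x73, 0x4b, 0x51, 0x05, 0x31]
t3 = [0x05, 0x05, 0x31, 0x73, 0x51, 0x73, 0x4b, 0x12]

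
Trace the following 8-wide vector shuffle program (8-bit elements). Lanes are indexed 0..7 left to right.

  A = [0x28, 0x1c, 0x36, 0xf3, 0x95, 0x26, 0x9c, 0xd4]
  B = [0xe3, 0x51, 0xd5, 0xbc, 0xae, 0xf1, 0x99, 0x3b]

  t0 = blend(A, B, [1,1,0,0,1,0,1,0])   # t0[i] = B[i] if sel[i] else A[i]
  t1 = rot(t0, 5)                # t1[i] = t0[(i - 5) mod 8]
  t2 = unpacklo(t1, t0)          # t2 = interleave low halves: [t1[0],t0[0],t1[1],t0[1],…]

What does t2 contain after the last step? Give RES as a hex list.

RES = [ 0xf3  0xe3  0xae  0x51  0x26  0x36  0x99  0xf3 ]

  t0: e3 51 36 f3 ae 26 99 d4
  t1: f3 ae 26 99 d4 e3 51 36
  t2: f3 e3 ae 51 26 36 99 f3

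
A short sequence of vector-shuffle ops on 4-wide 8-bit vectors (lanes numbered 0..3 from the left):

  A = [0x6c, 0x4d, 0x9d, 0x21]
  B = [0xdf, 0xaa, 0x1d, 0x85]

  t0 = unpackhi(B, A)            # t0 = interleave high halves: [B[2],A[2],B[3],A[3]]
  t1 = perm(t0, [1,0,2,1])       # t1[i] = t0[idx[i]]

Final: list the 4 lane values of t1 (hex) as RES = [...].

  t0: 1d 9d 85 21
  t1: 9d 1d 85 9d

RES = [0x9d, 0x1d, 0x85, 0x9d]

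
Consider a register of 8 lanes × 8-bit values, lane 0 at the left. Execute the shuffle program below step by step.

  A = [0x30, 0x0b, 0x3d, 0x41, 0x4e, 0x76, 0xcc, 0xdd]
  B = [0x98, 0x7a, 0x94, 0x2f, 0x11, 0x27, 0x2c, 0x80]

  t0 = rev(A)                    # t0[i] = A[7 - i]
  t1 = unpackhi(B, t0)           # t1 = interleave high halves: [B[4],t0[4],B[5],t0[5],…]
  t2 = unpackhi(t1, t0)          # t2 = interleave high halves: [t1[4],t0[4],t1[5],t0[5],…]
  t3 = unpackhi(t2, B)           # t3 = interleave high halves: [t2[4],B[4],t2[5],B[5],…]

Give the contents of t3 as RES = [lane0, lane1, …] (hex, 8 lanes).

RES = [ 0x80  0x11  0x0b  0x27  0x30  0x2c  0x30  0x80 ]

→ t0 |dd|cc|76|4e|41|3d|0b|30|
→ t1 |11|41|27|3d|2c|0b|80|30|
→ t2 |2c|41|0b|3d|80|0b|30|30|
→ t3 |80|11|0b|27|30|2c|30|80|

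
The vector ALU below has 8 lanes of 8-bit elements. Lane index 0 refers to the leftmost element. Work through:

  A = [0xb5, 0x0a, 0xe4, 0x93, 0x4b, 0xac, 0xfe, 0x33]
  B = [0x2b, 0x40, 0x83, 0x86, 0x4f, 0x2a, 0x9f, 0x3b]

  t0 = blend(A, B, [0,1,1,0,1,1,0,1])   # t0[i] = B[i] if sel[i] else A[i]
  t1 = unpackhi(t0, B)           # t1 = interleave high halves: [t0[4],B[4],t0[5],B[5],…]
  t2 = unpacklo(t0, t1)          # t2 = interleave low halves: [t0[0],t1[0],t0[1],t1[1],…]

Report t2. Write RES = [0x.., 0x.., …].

RES = [ 0xb5  0x4f  0x40  0x4f  0x83  0x2a  0x93  0x2a ]

→ t0 |b5|40|83|93|4f|2a|fe|3b|
→ t1 |4f|4f|2a|2a|fe|9f|3b|3b|
→ t2 |b5|4f|40|4f|83|2a|93|2a|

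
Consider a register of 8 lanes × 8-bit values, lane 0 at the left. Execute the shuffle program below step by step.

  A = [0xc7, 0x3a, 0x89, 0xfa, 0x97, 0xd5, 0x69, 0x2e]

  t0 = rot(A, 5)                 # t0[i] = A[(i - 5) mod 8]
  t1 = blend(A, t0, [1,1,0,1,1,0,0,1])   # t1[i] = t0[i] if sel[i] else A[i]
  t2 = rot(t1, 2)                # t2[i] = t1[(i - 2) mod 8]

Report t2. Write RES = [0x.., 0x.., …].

RES = [0x69, 0x89, 0xfa, 0x97, 0x89, 0x69, 0x2e, 0xd5]

t0 = [0xfa, 0x97, 0xd5, 0x69, 0x2e, 0xc7, 0x3a, 0x89]
t1 = [0xfa, 0x97, 0x89, 0x69, 0x2e, 0xd5, 0x69, 0x89]
t2 = [0x69, 0x89, 0xfa, 0x97, 0x89, 0x69, 0x2e, 0xd5]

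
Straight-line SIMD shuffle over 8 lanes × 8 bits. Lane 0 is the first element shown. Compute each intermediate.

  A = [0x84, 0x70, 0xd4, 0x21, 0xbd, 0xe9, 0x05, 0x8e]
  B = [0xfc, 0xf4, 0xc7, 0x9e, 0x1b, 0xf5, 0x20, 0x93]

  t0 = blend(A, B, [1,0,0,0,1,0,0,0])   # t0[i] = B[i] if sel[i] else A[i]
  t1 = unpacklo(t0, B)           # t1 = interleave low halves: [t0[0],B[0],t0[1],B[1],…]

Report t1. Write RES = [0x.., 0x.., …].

RES = [ 0xfc  0xfc  0x70  0xf4  0xd4  0xc7  0x21  0x9e ]

→ t0 |fc|70|d4|21|1b|e9|05|8e|
→ t1 |fc|fc|70|f4|d4|c7|21|9e|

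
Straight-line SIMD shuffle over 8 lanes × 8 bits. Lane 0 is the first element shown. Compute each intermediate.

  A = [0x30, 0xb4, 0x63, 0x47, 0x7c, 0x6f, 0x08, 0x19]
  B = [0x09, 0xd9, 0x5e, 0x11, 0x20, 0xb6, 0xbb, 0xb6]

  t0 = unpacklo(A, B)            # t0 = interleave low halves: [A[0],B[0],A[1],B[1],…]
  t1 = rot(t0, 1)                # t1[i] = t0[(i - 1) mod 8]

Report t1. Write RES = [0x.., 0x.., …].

RES = [ 0x11  0x30  0x09  0xb4  0xd9  0x63  0x5e  0x47 ]

  t0: 30 09 b4 d9 63 5e 47 11
  t1: 11 30 09 b4 d9 63 5e 47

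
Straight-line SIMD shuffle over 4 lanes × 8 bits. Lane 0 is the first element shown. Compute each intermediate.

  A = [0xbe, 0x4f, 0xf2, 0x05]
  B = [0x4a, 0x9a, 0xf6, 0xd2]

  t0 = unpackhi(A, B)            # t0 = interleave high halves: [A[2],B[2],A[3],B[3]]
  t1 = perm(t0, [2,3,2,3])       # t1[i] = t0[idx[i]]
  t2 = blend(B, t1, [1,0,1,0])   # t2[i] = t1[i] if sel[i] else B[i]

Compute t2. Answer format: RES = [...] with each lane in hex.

  t0: f2 f6 05 d2
  t1: 05 d2 05 d2
  t2: 05 9a 05 d2

RES = [ 0x05  0x9a  0x05  0xd2 ]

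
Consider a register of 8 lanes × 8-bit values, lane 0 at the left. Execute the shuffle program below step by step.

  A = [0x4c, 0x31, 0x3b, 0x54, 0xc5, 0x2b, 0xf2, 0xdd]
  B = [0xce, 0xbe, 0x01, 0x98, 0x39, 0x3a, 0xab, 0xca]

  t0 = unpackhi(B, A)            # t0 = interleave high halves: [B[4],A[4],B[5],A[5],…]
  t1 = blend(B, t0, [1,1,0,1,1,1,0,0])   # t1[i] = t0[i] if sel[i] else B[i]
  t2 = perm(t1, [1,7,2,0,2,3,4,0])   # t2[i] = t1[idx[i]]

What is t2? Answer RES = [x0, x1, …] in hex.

  t0: 39 c5 3a 2b ab f2 ca dd
  t1: 39 c5 01 2b ab f2 ab ca
  t2: c5 ca 01 39 01 2b ab 39

RES = [0xc5, 0xca, 0x01, 0x39, 0x01, 0x2b, 0xab, 0x39]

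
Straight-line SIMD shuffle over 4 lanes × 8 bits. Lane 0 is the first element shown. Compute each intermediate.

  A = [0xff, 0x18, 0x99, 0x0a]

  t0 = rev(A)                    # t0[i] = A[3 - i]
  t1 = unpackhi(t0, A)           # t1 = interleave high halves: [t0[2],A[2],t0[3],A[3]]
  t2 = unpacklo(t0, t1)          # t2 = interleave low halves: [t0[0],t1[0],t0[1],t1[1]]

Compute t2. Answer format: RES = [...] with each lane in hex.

  t0: 0a 99 18 ff
  t1: 18 99 ff 0a
  t2: 0a 18 99 99

RES = [0x0a, 0x18, 0x99, 0x99]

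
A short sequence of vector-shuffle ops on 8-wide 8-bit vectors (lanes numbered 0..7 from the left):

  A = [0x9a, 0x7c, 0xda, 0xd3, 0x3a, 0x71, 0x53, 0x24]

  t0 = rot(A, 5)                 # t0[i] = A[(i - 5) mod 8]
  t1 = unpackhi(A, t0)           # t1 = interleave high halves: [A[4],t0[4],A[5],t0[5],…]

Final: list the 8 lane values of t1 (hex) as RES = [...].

RES = [0x3a, 0x24, 0x71, 0x9a, 0x53, 0x7c, 0x24, 0xda]

→ t0 |d3|3a|71|53|24|9a|7c|da|
→ t1 |3a|24|71|9a|53|7c|24|da|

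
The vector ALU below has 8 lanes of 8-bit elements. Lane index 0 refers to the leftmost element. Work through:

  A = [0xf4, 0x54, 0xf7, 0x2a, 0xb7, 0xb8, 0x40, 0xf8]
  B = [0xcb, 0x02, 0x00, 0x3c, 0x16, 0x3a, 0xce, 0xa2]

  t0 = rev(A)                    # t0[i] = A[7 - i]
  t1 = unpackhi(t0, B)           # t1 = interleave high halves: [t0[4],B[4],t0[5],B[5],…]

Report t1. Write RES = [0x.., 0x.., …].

RES = [0x2a, 0x16, 0xf7, 0x3a, 0x54, 0xce, 0xf4, 0xa2]

t0 = [0xf8, 0x40, 0xb8, 0xb7, 0x2a, 0xf7, 0x54, 0xf4]
t1 = [0x2a, 0x16, 0xf7, 0x3a, 0x54, 0xce, 0xf4, 0xa2]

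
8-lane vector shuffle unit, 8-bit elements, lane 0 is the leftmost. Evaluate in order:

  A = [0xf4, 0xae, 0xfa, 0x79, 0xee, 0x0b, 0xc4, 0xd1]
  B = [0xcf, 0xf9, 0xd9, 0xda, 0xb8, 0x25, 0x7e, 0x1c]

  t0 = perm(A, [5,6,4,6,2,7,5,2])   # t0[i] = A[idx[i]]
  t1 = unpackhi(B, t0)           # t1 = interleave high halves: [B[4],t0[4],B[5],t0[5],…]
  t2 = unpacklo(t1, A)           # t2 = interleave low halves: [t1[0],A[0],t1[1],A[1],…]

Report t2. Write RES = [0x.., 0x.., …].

t0 = [0x0b, 0xc4, 0xee, 0xc4, 0xfa, 0xd1, 0x0b, 0xfa]
t1 = [0xb8, 0xfa, 0x25, 0xd1, 0x7e, 0x0b, 0x1c, 0xfa]
t2 = [0xb8, 0xf4, 0xfa, 0xae, 0x25, 0xfa, 0xd1, 0x79]

RES = [ 0xb8  0xf4  0xfa  0xae  0x25  0xfa  0xd1  0x79 ]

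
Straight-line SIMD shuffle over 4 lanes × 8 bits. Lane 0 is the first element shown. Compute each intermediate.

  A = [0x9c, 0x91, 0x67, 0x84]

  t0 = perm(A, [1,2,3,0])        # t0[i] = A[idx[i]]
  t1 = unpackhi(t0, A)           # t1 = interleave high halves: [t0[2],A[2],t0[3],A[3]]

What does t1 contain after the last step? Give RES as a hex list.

RES = [ 0x84  0x67  0x9c  0x84 ]

t0 = [0x91, 0x67, 0x84, 0x9c]
t1 = [0x84, 0x67, 0x9c, 0x84]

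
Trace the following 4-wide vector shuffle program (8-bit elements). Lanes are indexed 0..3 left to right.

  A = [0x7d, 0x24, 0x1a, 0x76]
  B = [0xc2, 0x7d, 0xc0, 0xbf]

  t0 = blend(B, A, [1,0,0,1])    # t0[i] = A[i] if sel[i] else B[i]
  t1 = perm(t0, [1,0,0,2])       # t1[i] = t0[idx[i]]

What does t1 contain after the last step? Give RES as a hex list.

RES = [0x7d, 0x7d, 0x7d, 0xc0]

→ t0 |7d|7d|c0|76|
→ t1 |7d|7d|7d|c0|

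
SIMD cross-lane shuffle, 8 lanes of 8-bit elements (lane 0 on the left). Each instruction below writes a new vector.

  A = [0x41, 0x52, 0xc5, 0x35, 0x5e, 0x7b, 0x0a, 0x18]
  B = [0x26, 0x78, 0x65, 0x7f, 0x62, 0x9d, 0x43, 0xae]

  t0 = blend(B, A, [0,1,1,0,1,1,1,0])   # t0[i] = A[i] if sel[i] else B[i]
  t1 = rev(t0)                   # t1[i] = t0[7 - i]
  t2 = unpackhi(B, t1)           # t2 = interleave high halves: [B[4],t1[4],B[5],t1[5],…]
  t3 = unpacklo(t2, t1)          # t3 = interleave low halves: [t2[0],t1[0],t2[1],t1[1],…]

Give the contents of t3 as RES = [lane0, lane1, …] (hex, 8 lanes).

RES = [0x62, 0xae, 0x7f, 0x0a, 0x9d, 0x7b, 0xc5, 0x5e]

t0 = [0x26, 0x52, 0xc5, 0x7f, 0x5e, 0x7b, 0x0a, 0xae]
t1 = [0xae, 0x0a, 0x7b, 0x5e, 0x7f, 0xc5, 0x52, 0x26]
t2 = [0x62, 0x7f, 0x9d, 0xc5, 0x43, 0x52, 0xae, 0x26]
t3 = [0x62, 0xae, 0x7f, 0x0a, 0x9d, 0x7b, 0xc5, 0x5e]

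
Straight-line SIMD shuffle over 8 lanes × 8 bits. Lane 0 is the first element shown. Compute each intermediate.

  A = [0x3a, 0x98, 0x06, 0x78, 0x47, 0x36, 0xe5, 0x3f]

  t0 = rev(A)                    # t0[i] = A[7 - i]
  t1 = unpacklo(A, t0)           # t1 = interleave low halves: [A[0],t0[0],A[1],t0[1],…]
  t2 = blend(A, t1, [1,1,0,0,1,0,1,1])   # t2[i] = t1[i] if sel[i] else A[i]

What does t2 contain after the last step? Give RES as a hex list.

  t0: 3f e5 36 47 78 06 98 3a
  t1: 3a 3f 98 e5 06 36 78 47
  t2: 3a 3f 06 78 06 36 78 47

RES = [0x3a, 0x3f, 0x06, 0x78, 0x06, 0x36, 0x78, 0x47]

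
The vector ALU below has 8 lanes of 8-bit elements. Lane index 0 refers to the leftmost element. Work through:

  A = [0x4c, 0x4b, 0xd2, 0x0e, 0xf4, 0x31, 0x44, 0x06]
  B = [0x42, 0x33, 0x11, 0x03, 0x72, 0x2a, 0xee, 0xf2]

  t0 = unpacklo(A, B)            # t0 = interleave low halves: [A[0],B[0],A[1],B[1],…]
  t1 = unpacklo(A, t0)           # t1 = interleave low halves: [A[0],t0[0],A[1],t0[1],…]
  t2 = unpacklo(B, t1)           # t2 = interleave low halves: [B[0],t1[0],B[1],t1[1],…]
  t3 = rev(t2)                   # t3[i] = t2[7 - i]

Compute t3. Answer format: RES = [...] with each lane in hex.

  t0: 4c 42 4b 33 d2 11 0e 03
  t1: 4c 4c 4b 42 d2 4b 0e 33
  t2: 42 4c 33 4c 11 4b 03 42
  t3: 42 03 4b 11 4c 33 4c 42

RES = [0x42, 0x03, 0x4b, 0x11, 0x4c, 0x33, 0x4c, 0x42]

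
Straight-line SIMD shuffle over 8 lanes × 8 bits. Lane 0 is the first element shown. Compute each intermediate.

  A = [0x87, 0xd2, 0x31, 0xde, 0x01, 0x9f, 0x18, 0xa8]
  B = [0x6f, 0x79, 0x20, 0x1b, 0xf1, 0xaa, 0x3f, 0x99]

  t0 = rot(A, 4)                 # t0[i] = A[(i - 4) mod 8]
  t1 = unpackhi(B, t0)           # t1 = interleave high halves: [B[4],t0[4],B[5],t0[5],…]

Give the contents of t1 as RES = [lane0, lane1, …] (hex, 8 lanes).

→ t0 |01|9f|18|a8|87|d2|31|de|
→ t1 |f1|87|aa|d2|3f|31|99|de|

RES = [ 0xf1  0x87  0xaa  0xd2  0x3f  0x31  0x99  0xde ]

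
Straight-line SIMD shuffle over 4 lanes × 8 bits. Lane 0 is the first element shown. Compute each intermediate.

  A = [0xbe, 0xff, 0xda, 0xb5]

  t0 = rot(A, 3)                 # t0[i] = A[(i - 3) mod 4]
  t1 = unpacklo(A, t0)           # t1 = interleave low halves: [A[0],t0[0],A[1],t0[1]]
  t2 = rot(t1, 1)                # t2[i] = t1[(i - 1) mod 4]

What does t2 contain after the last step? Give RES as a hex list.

  t0: ff da b5 be
  t1: be ff ff da
  t2: da be ff ff

RES = [0xda, 0xbe, 0xff, 0xff]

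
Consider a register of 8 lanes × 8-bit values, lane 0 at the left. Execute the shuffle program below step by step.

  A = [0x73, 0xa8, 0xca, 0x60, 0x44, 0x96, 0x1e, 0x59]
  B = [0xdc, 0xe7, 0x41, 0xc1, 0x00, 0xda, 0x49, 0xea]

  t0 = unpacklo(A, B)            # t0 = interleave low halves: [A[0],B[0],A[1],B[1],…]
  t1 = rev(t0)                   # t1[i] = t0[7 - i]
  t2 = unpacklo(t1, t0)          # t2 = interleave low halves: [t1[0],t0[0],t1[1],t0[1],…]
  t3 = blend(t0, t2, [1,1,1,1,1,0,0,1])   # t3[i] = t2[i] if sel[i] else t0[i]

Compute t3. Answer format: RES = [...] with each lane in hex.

RES = [ 0xc1  0x73  0x60  0xdc  0x41  0x41  0x60  0xe7 ]

→ t0 |73|dc|a8|e7|ca|41|60|c1|
→ t1 |c1|60|41|ca|e7|a8|dc|73|
→ t2 |c1|73|60|dc|41|a8|ca|e7|
→ t3 |c1|73|60|dc|41|41|60|e7|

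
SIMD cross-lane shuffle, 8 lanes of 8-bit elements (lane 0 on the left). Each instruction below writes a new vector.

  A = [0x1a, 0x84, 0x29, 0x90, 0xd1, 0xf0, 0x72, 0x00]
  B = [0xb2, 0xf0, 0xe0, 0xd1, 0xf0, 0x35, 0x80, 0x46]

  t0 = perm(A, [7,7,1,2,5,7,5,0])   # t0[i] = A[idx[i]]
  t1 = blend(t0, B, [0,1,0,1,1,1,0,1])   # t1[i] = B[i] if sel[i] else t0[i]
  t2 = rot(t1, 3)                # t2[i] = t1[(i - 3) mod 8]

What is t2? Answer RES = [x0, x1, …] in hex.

RES = [0x35, 0xf0, 0x46, 0x00, 0xf0, 0x84, 0xd1, 0xf0]

t0 = [0x00, 0x00, 0x84, 0x29, 0xf0, 0x00, 0xf0, 0x1a]
t1 = [0x00, 0xf0, 0x84, 0xd1, 0xf0, 0x35, 0xf0, 0x46]
t2 = [0x35, 0xf0, 0x46, 0x00, 0xf0, 0x84, 0xd1, 0xf0]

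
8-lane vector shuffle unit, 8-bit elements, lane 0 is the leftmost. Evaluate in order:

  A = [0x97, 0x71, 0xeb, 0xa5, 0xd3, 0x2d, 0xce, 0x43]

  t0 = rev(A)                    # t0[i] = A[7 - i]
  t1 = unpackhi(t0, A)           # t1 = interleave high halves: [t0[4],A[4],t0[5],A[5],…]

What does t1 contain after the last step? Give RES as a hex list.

  t0: 43 ce 2d d3 a5 eb 71 97
  t1: a5 d3 eb 2d 71 ce 97 43

RES = [0xa5, 0xd3, 0xeb, 0x2d, 0x71, 0xce, 0x97, 0x43]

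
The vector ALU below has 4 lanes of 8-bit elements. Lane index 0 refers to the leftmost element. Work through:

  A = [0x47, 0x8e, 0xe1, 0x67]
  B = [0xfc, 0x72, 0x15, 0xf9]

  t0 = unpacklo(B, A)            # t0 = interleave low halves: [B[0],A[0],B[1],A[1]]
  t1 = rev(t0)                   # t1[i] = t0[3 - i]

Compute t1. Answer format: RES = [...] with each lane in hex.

t0 = [0xfc, 0x47, 0x72, 0x8e]
t1 = [0x8e, 0x72, 0x47, 0xfc]

RES = [0x8e, 0x72, 0x47, 0xfc]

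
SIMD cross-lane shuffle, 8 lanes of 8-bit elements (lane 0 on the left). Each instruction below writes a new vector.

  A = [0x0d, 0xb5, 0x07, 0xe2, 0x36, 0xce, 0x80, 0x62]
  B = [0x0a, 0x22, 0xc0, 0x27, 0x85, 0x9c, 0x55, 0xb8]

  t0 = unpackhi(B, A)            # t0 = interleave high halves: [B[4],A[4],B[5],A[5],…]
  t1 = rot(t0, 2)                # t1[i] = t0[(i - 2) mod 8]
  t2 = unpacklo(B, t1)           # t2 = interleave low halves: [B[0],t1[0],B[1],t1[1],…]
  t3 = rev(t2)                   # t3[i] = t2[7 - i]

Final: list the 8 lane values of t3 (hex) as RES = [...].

t0 = [0x85, 0x36, 0x9c, 0xce, 0x55, 0x80, 0xb8, 0x62]
t1 = [0xb8, 0x62, 0x85, 0x36, 0x9c, 0xce, 0x55, 0x80]
t2 = [0x0a, 0xb8, 0x22, 0x62, 0xc0, 0x85, 0x27, 0x36]
t3 = [0x36, 0x27, 0x85, 0xc0, 0x62, 0x22, 0xb8, 0x0a]

RES = [0x36, 0x27, 0x85, 0xc0, 0x62, 0x22, 0xb8, 0x0a]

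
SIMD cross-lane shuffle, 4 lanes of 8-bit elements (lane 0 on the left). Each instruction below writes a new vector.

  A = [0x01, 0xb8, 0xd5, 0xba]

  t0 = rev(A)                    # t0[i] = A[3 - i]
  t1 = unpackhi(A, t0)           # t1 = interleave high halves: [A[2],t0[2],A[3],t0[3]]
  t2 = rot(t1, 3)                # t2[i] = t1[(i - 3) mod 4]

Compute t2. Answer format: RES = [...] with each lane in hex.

RES = [ 0xb8  0xba  0x01  0xd5 ]

→ t0 |ba|d5|b8|01|
→ t1 |d5|b8|ba|01|
→ t2 |b8|ba|01|d5|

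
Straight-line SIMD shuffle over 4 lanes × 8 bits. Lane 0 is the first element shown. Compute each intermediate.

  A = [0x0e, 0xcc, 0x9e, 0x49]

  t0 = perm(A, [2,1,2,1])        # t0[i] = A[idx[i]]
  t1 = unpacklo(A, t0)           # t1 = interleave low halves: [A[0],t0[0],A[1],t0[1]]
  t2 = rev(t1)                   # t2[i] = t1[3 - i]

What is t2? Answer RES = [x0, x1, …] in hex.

t0 = [0x9e, 0xcc, 0x9e, 0xcc]
t1 = [0x0e, 0x9e, 0xcc, 0xcc]
t2 = [0xcc, 0xcc, 0x9e, 0x0e]

RES = [0xcc, 0xcc, 0x9e, 0x0e]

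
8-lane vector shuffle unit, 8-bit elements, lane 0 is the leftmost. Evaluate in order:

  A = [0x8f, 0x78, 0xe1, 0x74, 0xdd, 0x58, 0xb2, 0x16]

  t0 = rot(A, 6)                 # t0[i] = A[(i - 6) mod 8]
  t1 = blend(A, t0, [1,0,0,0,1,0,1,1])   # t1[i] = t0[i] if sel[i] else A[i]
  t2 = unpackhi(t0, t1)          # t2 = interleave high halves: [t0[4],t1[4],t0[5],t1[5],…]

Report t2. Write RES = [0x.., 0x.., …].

→ t0 |e1|74|dd|58|b2|16|8f|78|
→ t1 |e1|78|e1|74|b2|58|8f|78|
→ t2 |b2|b2|16|58|8f|8f|78|78|

RES = [ 0xb2  0xb2  0x16  0x58  0x8f  0x8f  0x78  0x78 ]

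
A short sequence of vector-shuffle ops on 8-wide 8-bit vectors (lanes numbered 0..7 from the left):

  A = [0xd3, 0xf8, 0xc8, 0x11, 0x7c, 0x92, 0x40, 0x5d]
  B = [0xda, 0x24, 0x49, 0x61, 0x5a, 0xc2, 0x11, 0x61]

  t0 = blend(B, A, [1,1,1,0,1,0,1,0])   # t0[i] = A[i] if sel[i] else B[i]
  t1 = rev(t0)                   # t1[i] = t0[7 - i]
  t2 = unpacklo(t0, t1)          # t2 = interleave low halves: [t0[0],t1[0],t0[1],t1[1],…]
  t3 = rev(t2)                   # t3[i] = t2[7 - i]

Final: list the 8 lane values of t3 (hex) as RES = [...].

RES = [ 0x7c  0x61  0xc2  0xc8  0x40  0xf8  0x61  0xd3 ]

→ t0 |d3|f8|c8|61|7c|c2|40|61|
→ t1 |61|40|c2|7c|61|c8|f8|d3|
→ t2 |d3|61|f8|40|c8|c2|61|7c|
→ t3 |7c|61|c2|c8|40|f8|61|d3|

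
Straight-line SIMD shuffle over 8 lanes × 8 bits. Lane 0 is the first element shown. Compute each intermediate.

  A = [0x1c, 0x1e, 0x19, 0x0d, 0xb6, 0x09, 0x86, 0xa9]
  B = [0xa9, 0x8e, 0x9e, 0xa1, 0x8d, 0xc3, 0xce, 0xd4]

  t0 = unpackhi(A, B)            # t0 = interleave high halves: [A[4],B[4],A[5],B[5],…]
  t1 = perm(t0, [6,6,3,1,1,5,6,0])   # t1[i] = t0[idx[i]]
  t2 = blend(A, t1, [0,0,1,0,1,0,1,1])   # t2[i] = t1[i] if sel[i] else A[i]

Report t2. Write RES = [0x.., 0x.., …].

t0 = [0xb6, 0x8d, 0x09, 0xc3, 0x86, 0xce, 0xa9, 0xd4]
t1 = [0xa9, 0xa9, 0xc3, 0x8d, 0x8d, 0xce, 0xa9, 0xb6]
t2 = [0x1c, 0x1e, 0xc3, 0x0d, 0x8d, 0x09, 0xa9, 0xb6]

RES = [ 0x1c  0x1e  0xc3  0x0d  0x8d  0x09  0xa9  0xb6 ]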